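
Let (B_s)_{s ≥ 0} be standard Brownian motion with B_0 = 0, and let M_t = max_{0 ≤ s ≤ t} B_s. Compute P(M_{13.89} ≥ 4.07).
P(M_{13.89} ≥ 4.07) = 2·P(B_{13.89} ≥ 4.07) = 2(1 − Φ(4.07/√13.89)) ≈ 0.2748

By the reflection principle for Brownian motion, P(M_t ≥ a) = 2 · P(B_t ≥ a) for a ≥ 0. Since B_t ~ N(0, t), P(B_t ≥ 4.07) = 1 − Φ(4.07/√t) = 1 − Φ(4.07/√13.89) = 1 − Φ(1.0921). So
  P(M_{13.89} ≥ 4.07) = 2(1 − Φ(1.0921)) ≈ 0.2748.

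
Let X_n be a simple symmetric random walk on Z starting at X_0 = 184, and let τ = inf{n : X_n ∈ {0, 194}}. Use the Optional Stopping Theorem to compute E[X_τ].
E[X_τ] = 184

X_n is a martingale and τ is a bounded-mean stopping time (indeed τ is finite a.s. with bounded expectation since the walk is in a bounded region). By the OST, E[X_τ] = E[X_0] = 184. Equivalently: E[X_τ] = 194 · P(hit 194 first) + 0 · P(hit 0 first) = 194 · (184/194) = 184.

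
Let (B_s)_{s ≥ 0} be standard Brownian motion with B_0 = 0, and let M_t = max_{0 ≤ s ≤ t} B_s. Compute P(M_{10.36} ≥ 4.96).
P(M_{10.36} ≥ 4.96) = 2·P(B_{10.36} ≥ 4.96) = 2(1 − Φ(4.96/√10.36)) ≈ 0.1233

By the reflection principle for Brownian motion, P(M_t ≥ a) = 2 · P(B_t ≥ a) for a ≥ 0. Since B_t ~ N(0, t), P(B_t ≥ 4.96) = 1 − Φ(4.96/√t) = 1 − Φ(4.96/√10.36) = 1 − Φ(1.5410). So
  P(M_{10.36} ≥ 4.96) = 2(1 − Φ(1.5410)) ≈ 0.1233.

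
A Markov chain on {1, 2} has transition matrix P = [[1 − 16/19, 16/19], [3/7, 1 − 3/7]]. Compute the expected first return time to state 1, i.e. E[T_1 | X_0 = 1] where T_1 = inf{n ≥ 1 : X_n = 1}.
E[T_1 | X_0 = 1] = 1/π_1 = 169/57

For an irreducible recurrent Markov chain with stationary distribution π, E[T_i | X_0 = i] = 1/π_i (Kac's formula). Here π_1 = (3/7)/(16/19 + 3/7) = (3/7)/(169/133) = 57/169, so E[T_1 | X_0 = 1] = 1/π_1 = (16/19 + 3/7)/(3/7) = (169/133)/(3/7) = 169/57.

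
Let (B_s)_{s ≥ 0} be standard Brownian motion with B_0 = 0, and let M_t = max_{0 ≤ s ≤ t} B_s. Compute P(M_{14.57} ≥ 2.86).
P(M_{14.57} ≥ 2.86) = 2·P(B_{14.57} ≥ 2.86) = 2(1 − Φ(2.86/√14.57)) ≈ 0.4537

By the reflection principle for Brownian motion, P(M_t ≥ a) = 2 · P(B_t ≥ a) for a ≥ 0. Since B_t ~ N(0, t), P(B_t ≥ 2.86) = 1 − Φ(2.86/√t) = 1 − Φ(2.86/√14.57) = 1 − Φ(0.7493). So
  P(M_{14.57} ≥ 2.86) = 2(1 − Φ(0.7493)) ≈ 0.4537.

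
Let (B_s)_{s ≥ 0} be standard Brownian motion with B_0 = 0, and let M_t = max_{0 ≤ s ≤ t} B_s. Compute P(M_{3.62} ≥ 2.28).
P(M_{3.62} ≥ 2.28) = 2·P(B_{3.62} ≥ 2.28) = 2(1 − Φ(2.28/√3.62)) ≈ 0.2308

By the reflection principle for Brownian motion, P(M_t ≥ a) = 2 · P(B_t ≥ a) for a ≥ 0. Since B_t ~ N(0, t), P(B_t ≥ 2.28) = 1 − Φ(2.28/√t) = 1 − Φ(2.28/√3.62) = 1 − Φ(1.1983). So
  P(M_{3.62} ≥ 2.28) = 2(1 − Φ(1.1983)) ≈ 0.2308.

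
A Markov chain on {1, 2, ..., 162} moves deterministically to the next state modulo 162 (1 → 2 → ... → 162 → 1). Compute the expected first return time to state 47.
E[T_47 | X_0 = 47] = 162

The chain cycles deterministically, so starting at state 47 it returns in exactly 162 steps. Equivalently, the stationary distribution is uniform π_j = 1/162 for every state j, so by Kac's formula E[T_47] = 1/π_47 = 162.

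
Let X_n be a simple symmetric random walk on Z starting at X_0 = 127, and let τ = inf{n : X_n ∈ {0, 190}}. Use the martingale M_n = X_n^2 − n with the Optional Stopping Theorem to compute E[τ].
E[τ] = 8001

M_n = X_n^2 − n is a martingale (since E[X_{n+1}^2 | F_n] = X_n^2 + 1). By OST (τ has finite mean in a bounded region), E[M_τ] = E[M_0] = X_0^2 − 0 = 127^2 = 16129. Also E[M_τ] = E[X_τ^2] − E[τ]. The walk exits at 0 or 190, with P(hit 190 first) = 127/190, so E[X_τ^2] = 190^2 · 127/190 + 0 = 24130. Thus E[τ] = E[X_τ^2] − E[M_τ] = 24130 − 16129 = 8001 = 127(190 − 127) = 8001.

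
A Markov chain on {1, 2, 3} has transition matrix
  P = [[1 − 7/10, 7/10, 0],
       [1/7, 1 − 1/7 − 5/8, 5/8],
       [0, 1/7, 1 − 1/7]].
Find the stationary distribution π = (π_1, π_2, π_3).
π = (80/2187, 392/2187, 1715/2187)

This is a birth-death chain on three states, which satisfies detailed balance: π_1 · P_{12} = π_2 · P_{21} and π_2 · P_{23} = π_3 · P_{32}.
From π_1 · 7/10 = π_2 · 1/7: π_2/π_1 = (7/10)/(1/7) = 49/10.
From π_2 · 5/8 = π_3 · 1/7: π_3/π_2 = (5/8)/(1/7) = 35/8.
Take π_1 proportional to 1; then unnormalized π = (1, 49/10, 343/16). Normalize by dividing by the sum 2187/80:
  π = (80/2187, 392/2187, 1715/2187).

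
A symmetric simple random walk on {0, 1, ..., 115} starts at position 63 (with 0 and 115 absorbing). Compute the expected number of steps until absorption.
E[τ | X_0 = 63] = 3276

Let v_k = E[τ | X_0 = k]. Boundary: v_0 = v_115 = 0. Recurrence: v_k = 1 + (v_{k-1} + v_{k+1})/2 for 1 ≤ k ≤ 114. The particular solution to v_k − (v_{k-1} + v_{k+1})/2 = 1 is v_k = −k^2. Adding homogeneous solution A + B k and matching boundaries gives v_k = k (115 − k). Substituting k = 63: v_63 = 63 · 52 = 3276.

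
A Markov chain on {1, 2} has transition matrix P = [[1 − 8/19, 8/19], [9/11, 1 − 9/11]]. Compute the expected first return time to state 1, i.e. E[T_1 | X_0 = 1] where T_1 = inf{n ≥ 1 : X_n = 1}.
E[T_1 | X_0 = 1] = 1/π_1 = 259/171

For an irreducible recurrent Markov chain with stationary distribution π, E[T_i | X_0 = i] = 1/π_i (Kac's formula). Here π_1 = (9/11)/(8/19 + 9/11) = (9/11)/(259/209) = 171/259, so E[T_1 | X_0 = 1] = 1/π_1 = (8/19 + 9/11)/(9/11) = (259/209)/(9/11) = 259/171.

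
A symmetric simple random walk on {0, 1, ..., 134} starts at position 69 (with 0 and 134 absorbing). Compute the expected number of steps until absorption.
E[τ | X_0 = 69] = 4485

Let v_k = E[τ | X_0 = k]. Boundary: v_0 = v_134 = 0. Recurrence: v_k = 1 + (v_{k-1} + v_{k+1})/2 for 1 ≤ k ≤ 133. The particular solution to v_k − (v_{k-1} + v_{k+1})/2 = 1 is v_k = −k^2. Adding homogeneous solution A + B k and matching boundaries gives v_k = k (134 − k). Substituting k = 69: v_69 = 69 · 65 = 4485.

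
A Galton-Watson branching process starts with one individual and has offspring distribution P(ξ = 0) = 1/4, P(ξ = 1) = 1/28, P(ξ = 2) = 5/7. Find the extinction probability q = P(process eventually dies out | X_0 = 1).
q = 7/20

The pgf is f(s) = 1/4 + 1/28·s + 5/7·s². The extinction probability q is the smallest fixed point of f in [0, 1]. Setting s = f(s):
  5/7·s² + (1/28 − 1)·s + 1/4 = 0
  5/7·s² − (1/4 + 5/7)·s + 1/4 = 0
which factors as (s − 1)·(5/7·s − 1/4) = 0, giving roots s = 1 and s = (1/4)/(5/7) = 7/20.
Mean offspring μ = 1/28 + 2·5/7 = 41/28 > 1 (supercritical), so q < 1. The extinction probability is the smaller root: q = (1/4)/(5/7) = 7/20.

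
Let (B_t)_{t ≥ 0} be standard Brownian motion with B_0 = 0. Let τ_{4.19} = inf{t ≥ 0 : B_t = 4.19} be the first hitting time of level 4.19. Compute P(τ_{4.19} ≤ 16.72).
P(τ_{4.19} ≤ 16.72) = 2(1 − Φ(4.19/√16.72)) = 2(1 − Φ(1.0247)) ≈ 0.3055

By the reflection principle for standard BM, P(τ_b ≤ t) = 2 · P(B_t ≥ b). Since B_t ~ N(0, t), P(B_t ≥ 4.19) = 1 − Φ(4.19/√t) = 1 − Φ(4.19/√16.72) = 1 − Φ(1.0247) ≈ 0.15275. Doubling: P(τ_{4.19} ≤ 16.72) ≈ 2 · 0.15275 = 0.30550 ≈ 0.3055.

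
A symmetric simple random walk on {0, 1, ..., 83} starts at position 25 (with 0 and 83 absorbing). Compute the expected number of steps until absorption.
E[τ | X_0 = 25] = 1450

Let v_k = E[τ | X_0 = k]. Boundary: v_0 = v_83 = 0. Recurrence: v_k = 1 + (v_{k-1} + v_{k+1})/2 for 1 ≤ k ≤ 82. The particular solution to v_k − (v_{k-1} + v_{k+1})/2 = 1 is v_k = −k^2. Adding homogeneous solution A + B k and matching boundaries gives v_k = k (83 − k). Substituting k = 25: v_25 = 25 · 58 = 1450.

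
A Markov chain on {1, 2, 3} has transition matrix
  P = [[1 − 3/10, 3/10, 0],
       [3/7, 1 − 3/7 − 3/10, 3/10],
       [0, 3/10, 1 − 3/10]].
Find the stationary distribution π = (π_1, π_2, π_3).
π = (5/12, 7/24, 7/24)

This is a birth-death chain on three states, which satisfies detailed balance: π_1 · P_{12} = π_2 · P_{21} and π_2 · P_{23} = π_3 · P_{32}.
From π_1 · 3/10 = π_2 · 3/7: π_2/π_1 = (3/10)/(3/7) = 7/10.
From π_2 · 3/10 = π_3 · 3/10: π_3/π_2 = (3/10)/(3/10) = 1.
Take π_1 proportional to 1; then unnormalized π = (1, 7/10, 7/10). Normalize by dividing by the sum 12/5:
  π = (5/12, 7/24, 7/24).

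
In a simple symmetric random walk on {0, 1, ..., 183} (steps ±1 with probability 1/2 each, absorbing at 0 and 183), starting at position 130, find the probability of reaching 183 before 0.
P(hit 183 before 0) = 130/183

Let u_k = P(hit 183 before 0 | start at k). Then u_0 = 0, u_183 = 1, and u_k = u_{k-1}/2 + u_{k+1}/2 for 1 ≤ k ≤ 182. This harmonic recurrence is solved by u_k = k/183, giving u_130 = 130/183.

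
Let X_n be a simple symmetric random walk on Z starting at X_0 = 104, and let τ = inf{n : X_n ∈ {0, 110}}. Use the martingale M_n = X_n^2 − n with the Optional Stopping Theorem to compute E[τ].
E[τ] = 624

M_n = X_n^2 − n is a martingale (since E[X_{n+1}^2 | F_n] = X_n^2 + 1). By OST (τ has finite mean in a bounded region), E[M_τ] = E[M_0] = X_0^2 − 0 = 104^2 = 10816. Also E[M_τ] = E[X_τ^2] − E[τ]. The walk exits at 0 or 110, with P(hit 110 first) = 104/110, so E[X_τ^2] = 110^2 · 104/110 + 0 = 11440. Thus E[τ] = E[X_τ^2] − E[M_τ] = 11440 − 10816 = 624 = 104(110 − 104) = 624.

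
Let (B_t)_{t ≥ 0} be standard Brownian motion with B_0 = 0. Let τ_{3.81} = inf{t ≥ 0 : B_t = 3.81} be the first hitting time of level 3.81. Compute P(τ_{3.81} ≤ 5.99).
P(τ_{3.81} ≤ 5.99) = 2(1 − Φ(3.81/√5.99)) = 2(1 − Φ(1.5567)) ≈ 0.1195

By the reflection principle for standard BM, P(τ_b ≤ t) = 2 · P(B_t ≥ b). Since B_t ~ N(0, t), P(B_t ≥ 3.81) = 1 − Φ(3.81/√t) = 1 − Φ(3.81/√5.99) = 1 − Φ(1.5567) ≈ 0.05977. Doubling: P(τ_{3.81} ≤ 5.99) ≈ 2 · 0.05977 = 0.11954 ≈ 0.1195.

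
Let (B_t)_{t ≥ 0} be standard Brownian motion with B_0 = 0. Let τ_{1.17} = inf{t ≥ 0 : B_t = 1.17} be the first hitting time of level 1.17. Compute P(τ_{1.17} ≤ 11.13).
P(τ_{1.17} ≤ 11.13) = 2(1 − Φ(1.17/√11.13)) = 2(1 − Φ(0.3507)) ≈ 0.7258

By the reflection principle for standard BM, P(τ_b ≤ t) = 2 · P(B_t ≥ b). Since B_t ~ N(0, t), P(B_t ≥ 1.17) = 1 − Φ(1.17/√t) = 1 − Φ(1.17/√11.13) = 1 − Φ(0.3507) ≈ 0.36291. Doubling: P(τ_{1.17} ≤ 11.13) ≈ 2 · 0.36291 = 0.72582 ≈ 0.7258.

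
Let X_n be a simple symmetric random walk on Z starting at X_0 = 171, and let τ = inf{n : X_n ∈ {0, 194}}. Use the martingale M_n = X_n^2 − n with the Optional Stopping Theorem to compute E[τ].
E[τ] = 3933

M_n = X_n^2 − n is a martingale (since E[X_{n+1}^2 | F_n] = X_n^2 + 1). By OST (τ has finite mean in a bounded region), E[M_τ] = E[M_0] = X_0^2 − 0 = 171^2 = 29241. Also E[M_τ] = E[X_τ^2] − E[τ]. The walk exits at 0 or 194, with P(hit 194 first) = 171/194, so E[X_τ^2] = 194^2 · 171/194 + 0 = 33174. Thus E[τ] = E[X_τ^2] − E[M_τ] = 33174 − 29241 = 3933 = 171(194 − 171) = 3933.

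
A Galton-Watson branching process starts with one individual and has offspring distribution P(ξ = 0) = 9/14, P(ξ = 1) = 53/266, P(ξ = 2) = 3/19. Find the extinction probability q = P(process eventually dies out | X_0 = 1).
q = 1

Mean offspring μ = 0·9/14 + 1·53/266 + 2·3/19 = 137/266 ≤ 1. For μ ≤ 1 with offspring not concentrated at 1, the Galton-Watson process goes extinct almost surely, so q = 1.
(Algebraic check: The pgf is f(s) = 9/14 + 53/266·s + 3/19·s². The extinction probability q is the smallest fixed point of f in [0, 1]. Setting s = f(s):
  3/19·s² + (53/266 − 1)·s + 9/14 = 0
  3/19·s² − (9/14 + 3/19)·s + 9/14 = 0
which factors as (s − 1)·(3/19·s − 9/14) = 0, giving roots s = 1 and s = (9/14)/(3/19) = 57/14. Since 57/14 ≥ 1, the smallest root in [0, 1] is s = 1.)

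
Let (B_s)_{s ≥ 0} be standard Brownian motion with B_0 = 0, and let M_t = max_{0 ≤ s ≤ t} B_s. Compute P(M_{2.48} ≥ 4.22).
P(M_{2.48} ≥ 4.22) = 2·P(B_{2.48} ≥ 4.22) = 2(1 − Φ(4.22/√2.48)) ≈ 0.0074

By the reflection principle for Brownian motion, P(M_t ≥ a) = 2 · P(B_t ≥ a) for a ≥ 0. Since B_t ~ N(0, t), P(B_t ≥ 4.22) = 1 − Φ(4.22/√t) = 1 − Φ(4.22/√2.48) = 1 − Φ(2.6797). So
  P(M_{2.48} ≥ 4.22) = 2(1 − Φ(2.6797)) ≈ 0.0074.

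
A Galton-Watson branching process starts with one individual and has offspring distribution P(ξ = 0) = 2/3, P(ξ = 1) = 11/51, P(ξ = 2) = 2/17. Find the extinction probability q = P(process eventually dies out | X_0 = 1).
q = 1

Mean offspring μ = 0·2/3 + 1·11/51 + 2·2/17 = 23/51 ≤ 1. For μ ≤ 1 with offspring not concentrated at 1, the Galton-Watson process goes extinct almost surely, so q = 1.
(Algebraic check: The pgf is f(s) = 2/3 + 11/51·s + 2/17·s². The extinction probability q is the smallest fixed point of f in [0, 1]. Setting s = f(s):
  2/17·s² + (11/51 − 1)·s + 2/3 = 0
  2/17·s² − (2/3 + 2/17)·s + 2/3 = 0
which factors as (s − 1)·(2/17·s − 2/3) = 0, giving roots s = 1 and s = (2/3)/(2/17) = 17/3. Since 17/3 ≥ 1, the smallest root in [0, 1] is s = 1.)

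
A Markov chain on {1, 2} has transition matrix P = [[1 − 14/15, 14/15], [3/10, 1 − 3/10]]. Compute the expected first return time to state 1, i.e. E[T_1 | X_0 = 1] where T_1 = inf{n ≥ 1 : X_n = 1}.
E[T_1 | X_0 = 1] = 1/π_1 = 37/9

For an irreducible recurrent Markov chain with stationary distribution π, E[T_i | X_0 = i] = 1/π_i (Kac's formula). Here π_1 = (3/10)/(14/15 + 3/10) = (3/10)/(37/30) = 9/37, so E[T_1 | X_0 = 1] = 1/π_1 = (14/15 + 3/10)/(3/10) = (37/30)/(3/10) = 37/9.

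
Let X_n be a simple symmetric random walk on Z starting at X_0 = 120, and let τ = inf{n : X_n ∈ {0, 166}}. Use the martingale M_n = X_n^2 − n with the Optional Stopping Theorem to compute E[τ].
E[τ] = 5520

M_n = X_n^2 − n is a martingale (since E[X_{n+1}^2 | F_n] = X_n^2 + 1). By OST (τ has finite mean in a bounded region), E[M_τ] = E[M_0] = X_0^2 − 0 = 120^2 = 14400. Also E[M_τ] = E[X_τ^2] − E[τ]. The walk exits at 0 or 166, with P(hit 166 first) = 120/166, so E[X_τ^2] = 166^2 · 120/166 + 0 = 19920. Thus E[τ] = E[X_τ^2] − E[M_τ] = 19920 − 14400 = 5520 = 120(166 − 120) = 5520.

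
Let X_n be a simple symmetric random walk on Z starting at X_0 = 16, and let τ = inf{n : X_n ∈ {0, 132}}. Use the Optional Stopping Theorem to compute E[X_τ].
E[X_τ] = 16

X_n is a martingale and τ is a bounded-mean stopping time (indeed τ is finite a.s. with bounded expectation since the walk is in a bounded region). By the OST, E[X_τ] = E[X_0] = 16. Equivalently: E[X_τ] = 132 · P(hit 132 first) + 0 · P(hit 0 first) = 132 · (16/132) = 16.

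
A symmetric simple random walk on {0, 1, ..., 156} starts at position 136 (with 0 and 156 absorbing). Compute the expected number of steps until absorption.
E[τ | X_0 = 136] = 2720

Let v_k = E[τ | X_0 = k]. Boundary: v_0 = v_156 = 0. Recurrence: v_k = 1 + (v_{k-1} + v_{k+1})/2 for 1 ≤ k ≤ 155. The particular solution to v_k − (v_{k-1} + v_{k+1})/2 = 1 is v_k = −k^2. Adding homogeneous solution A + B k and matching boundaries gives v_k = k (156 − k). Substituting k = 136: v_136 = 136 · 20 = 2720.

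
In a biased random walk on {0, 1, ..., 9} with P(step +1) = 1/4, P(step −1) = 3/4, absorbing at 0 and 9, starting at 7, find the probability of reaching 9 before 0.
P(hit 9 before 0) = (1 − (3)^7) / (1 − (3)^9) = 1093/9841

Let u_k denote P(reach 9 before 0 | start at k). Boundary: u_0 = 0, u_9 = 1. Recurrence: u_k = 1/4·u_{k+1} + 3/4·u_{k-1} for 1 ≤ k ≤ 8. Try u_k = A + B·r^k with r = q/p = (3/4)/(1/4) = 3. Substitution satisfies the recurrence; boundary conditions give:
  u_k = (1 − r^k) / (1 − r^N) = (1 − (3)^7) / (1 − (3)^9) = 1093/9841.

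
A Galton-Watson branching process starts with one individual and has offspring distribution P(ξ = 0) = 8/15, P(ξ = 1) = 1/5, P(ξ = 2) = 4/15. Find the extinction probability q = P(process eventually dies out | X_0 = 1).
q = 1

Mean offspring μ = 0·8/15 + 1·1/5 + 2·4/15 = 11/15 ≤ 1. For μ ≤ 1 with offspring not concentrated at 1, the Galton-Watson process goes extinct almost surely, so q = 1.
(Algebraic check: The pgf is f(s) = 8/15 + 1/5·s + 4/15·s². The extinction probability q is the smallest fixed point of f in [0, 1]. Setting s = f(s):
  4/15·s² + (1/5 − 1)·s + 8/15 = 0
  4/15·s² − (8/15 + 4/15)·s + 8/15 = 0
which factors as (s − 1)·(4/15·s − 8/15) = 0, giving roots s = 1 and s = (8/15)/(4/15) = 2. Since 2 ≥ 1, the smallest root in [0, 1] is s = 1.)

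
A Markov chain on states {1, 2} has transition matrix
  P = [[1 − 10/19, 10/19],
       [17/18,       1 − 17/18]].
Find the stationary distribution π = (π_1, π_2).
π_1 = 323/503, π_2 = 180/503

Solve πP = π with π_1 + π_2 = 1. From πP = π: π_1 · (1 − 10/19) + π_2 · 17/18 = π_1 ⇒ π_2 · 17/18 = π_1 · 10/19 ⇒ π_2/π_1 = (10/19)/(17/18) = 180/323. Together with π_1 + π_2 = 1:
  π_1 = (17/18)/(10/19 + 17/18) = (17/18)/(503/342) = 323/503,
  π_2 = (10/19)/(10/19 + 17/18) = (10/19)/(503/342) = 180/503.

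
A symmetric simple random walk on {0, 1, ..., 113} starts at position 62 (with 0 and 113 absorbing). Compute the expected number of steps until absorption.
E[τ | X_0 = 62] = 3162

Let v_k = E[τ | X_0 = k]. Boundary: v_0 = v_113 = 0. Recurrence: v_k = 1 + (v_{k-1} + v_{k+1})/2 for 1 ≤ k ≤ 112. The particular solution to v_k − (v_{k-1} + v_{k+1})/2 = 1 is v_k = −k^2. Adding homogeneous solution A + B k and matching boundaries gives v_k = k (113 − k). Substituting k = 62: v_62 = 62 · 51 = 3162.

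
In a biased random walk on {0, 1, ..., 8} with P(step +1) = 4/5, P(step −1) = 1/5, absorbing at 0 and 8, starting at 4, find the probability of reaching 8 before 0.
P(hit 8 before 0) = (1 − (1/4)^4) / (1 − (1/4)^8) = 256/257

Let u_k denote P(reach 8 before 0 | start at k). Boundary: u_0 = 0, u_8 = 1. Recurrence: u_k = 4/5·u_{k+1} + 1/5·u_{k-1} for 1 ≤ k ≤ 7. Try u_k = A + B·r^k with r = q/p = (1/5)/(4/5) = 1/4. Substitution satisfies the recurrence; boundary conditions give:
  u_k = (1 − r^k) / (1 − r^N) = (1 − (1/4)^4) / (1 − (1/4)^8) = 256/257.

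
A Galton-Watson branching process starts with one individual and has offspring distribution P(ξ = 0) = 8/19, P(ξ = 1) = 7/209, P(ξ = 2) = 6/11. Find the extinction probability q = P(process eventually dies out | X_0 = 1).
q = 44/57

The pgf is f(s) = 8/19 + 7/209·s + 6/11·s². The extinction probability q is the smallest fixed point of f in [0, 1]. Setting s = f(s):
  6/11·s² + (7/209 − 1)·s + 8/19 = 0
  6/11·s² − (8/19 + 6/11)·s + 8/19 = 0
which factors as (s − 1)·(6/11·s − 8/19) = 0, giving roots s = 1 and s = (8/19)/(6/11) = 44/57.
Mean offspring μ = 7/209 + 2·6/11 = 235/209 > 1 (supercritical), so q < 1. The extinction probability is the smaller root: q = (8/19)/(6/11) = 44/57.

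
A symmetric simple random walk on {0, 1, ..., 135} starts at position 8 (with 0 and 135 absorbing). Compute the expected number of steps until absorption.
E[τ | X_0 = 8] = 1016

Let v_k = E[τ | X_0 = k]. Boundary: v_0 = v_135 = 0. Recurrence: v_k = 1 + (v_{k-1} + v_{k+1})/2 for 1 ≤ k ≤ 134. The particular solution to v_k − (v_{k-1} + v_{k+1})/2 = 1 is v_k = −k^2. Adding homogeneous solution A + B k and matching boundaries gives v_k = k (135 − k). Substituting k = 8: v_8 = 8 · 127 = 1016.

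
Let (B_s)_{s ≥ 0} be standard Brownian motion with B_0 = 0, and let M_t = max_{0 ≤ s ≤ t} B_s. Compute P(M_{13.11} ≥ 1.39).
P(M_{13.11} ≥ 1.39) = 2·P(B_{13.11} ≥ 1.39) = 2(1 − Φ(1.39/√13.11)) ≈ 0.7011

By the reflection principle for Brownian motion, P(M_t ≥ a) = 2 · P(B_t ≥ a) for a ≥ 0. Since B_t ~ N(0, t), P(B_t ≥ 1.39) = 1 − Φ(1.39/√t) = 1 − Φ(1.39/√13.11) = 1 − Φ(0.3839). So
  P(M_{13.11} ≥ 1.39) = 2(1 − Φ(0.3839)) ≈ 0.7011.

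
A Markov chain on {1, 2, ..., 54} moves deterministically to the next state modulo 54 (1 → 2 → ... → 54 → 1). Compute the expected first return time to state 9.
E[T_9 | X_0 = 9] = 54

The chain cycles deterministically, so starting at state 9 it returns in exactly 54 steps. Equivalently, the stationary distribution is uniform π_j = 1/54 for every state j, so by Kac's formula E[T_9] = 1/π_9 = 54.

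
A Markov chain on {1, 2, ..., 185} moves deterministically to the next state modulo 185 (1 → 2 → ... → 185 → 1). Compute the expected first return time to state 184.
E[T_184 | X_0 = 184] = 185

The chain cycles deterministically, so starting at state 184 it returns in exactly 185 steps. Equivalently, the stationary distribution is uniform π_j = 1/185 for every state j, so by Kac's formula E[T_184] = 1/π_184 = 185.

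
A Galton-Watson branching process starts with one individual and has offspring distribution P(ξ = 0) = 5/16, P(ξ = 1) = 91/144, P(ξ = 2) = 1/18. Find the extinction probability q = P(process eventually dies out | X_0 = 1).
q = 1

Mean offspring μ = 0·5/16 + 1·91/144 + 2·1/18 = 107/144 ≤ 1. For μ ≤ 1 with offspring not concentrated at 1, the Galton-Watson process goes extinct almost surely, so q = 1.
(Algebraic check: The pgf is f(s) = 5/16 + 91/144·s + 1/18·s². The extinction probability q is the smallest fixed point of f in [0, 1]. Setting s = f(s):
  1/18·s² + (91/144 − 1)·s + 5/16 = 0
  1/18·s² − (5/16 + 1/18)·s + 5/16 = 0
which factors as (s − 1)·(1/18·s − 5/16) = 0, giving roots s = 1 and s = (5/16)/(1/18) = 45/8. Since 45/8 ≥ 1, the smallest root in [0, 1] is s = 1.)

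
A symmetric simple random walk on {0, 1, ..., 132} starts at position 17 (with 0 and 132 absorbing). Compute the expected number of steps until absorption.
E[τ | X_0 = 17] = 1955

Let v_k = E[τ | X_0 = k]. Boundary: v_0 = v_132 = 0. Recurrence: v_k = 1 + (v_{k-1} + v_{k+1})/2 for 1 ≤ k ≤ 131. The particular solution to v_k − (v_{k-1} + v_{k+1})/2 = 1 is v_k = −k^2. Adding homogeneous solution A + B k and matching boundaries gives v_k = k (132 − k). Substituting k = 17: v_17 = 17 · 115 = 1955.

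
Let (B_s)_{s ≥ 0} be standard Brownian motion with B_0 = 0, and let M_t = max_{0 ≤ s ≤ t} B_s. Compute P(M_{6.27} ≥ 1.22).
P(M_{6.27} ≥ 1.22) = 2·P(B_{6.27} ≥ 1.22) = 2(1 − Φ(1.22/√6.27)) ≈ 0.6261

By the reflection principle for Brownian motion, P(M_t ≥ a) = 2 · P(B_t ≥ a) for a ≥ 0. Since B_t ~ N(0, t), P(B_t ≥ 1.22) = 1 − Φ(1.22/√t) = 1 − Φ(1.22/√6.27) = 1 − Φ(0.4872). So
  P(M_{6.27} ≥ 1.22) = 2(1 − Φ(0.4872)) ≈ 0.6261.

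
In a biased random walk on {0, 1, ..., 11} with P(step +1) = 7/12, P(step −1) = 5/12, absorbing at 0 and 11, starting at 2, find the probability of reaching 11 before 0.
P(hit 11 before 0) = (1 − (5/7)^2) / (1 − (5/7)^11) = 484243284/964249309

Let u_k denote P(reach 11 before 0 | start at k). Boundary: u_0 = 0, u_11 = 1. Recurrence: u_k = 7/12·u_{k+1} + 5/12·u_{k-1} for 1 ≤ k ≤ 10. Try u_k = A + B·r^k with r = q/p = (5/12)/(7/12) = 5/7. Substitution satisfies the recurrence; boundary conditions give:
  u_k = (1 − r^k) / (1 − r^N) = (1 − (5/7)^2) / (1 − (5/7)^11) = 484243284/964249309.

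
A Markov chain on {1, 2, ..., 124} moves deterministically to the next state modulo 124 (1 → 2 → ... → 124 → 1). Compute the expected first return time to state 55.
E[T_55 | X_0 = 55] = 124

The chain cycles deterministically, so starting at state 55 it returns in exactly 124 steps. Equivalently, the stationary distribution is uniform π_j = 1/124 for every state j, so by Kac's formula E[T_55] = 1/π_55 = 124.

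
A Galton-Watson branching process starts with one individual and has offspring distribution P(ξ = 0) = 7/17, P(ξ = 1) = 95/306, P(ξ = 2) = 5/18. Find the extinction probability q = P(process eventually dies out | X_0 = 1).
q = 1

Mean offspring μ = 0·7/17 + 1·95/306 + 2·5/18 = 265/306 ≤ 1. For μ ≤ 1 with offspring not concentrated at 1, the Galton-Watson process goes extinct almost surely, so q = 1.
(Algebraic check: The pgf is f(s) = 7/17 + 95/306·s + 5/18·s². The extinction probability q is the smallest fixed point of f in [0, 1]. Setting s = f(s):
  5/18·s² + (95/306 − 1)·s + 7/17 = 0
  5/18·s² − (7/17 + 5/18)·s + 7/17 = 0
which factors as (s − 1)·(5/18·s − 7/17) = 0, giving roots s = 1 and s = (7/17)/(5/18) = 126/85. Since 126/85 ≥ 1, the smallest root in [0, 1] is s = 1.)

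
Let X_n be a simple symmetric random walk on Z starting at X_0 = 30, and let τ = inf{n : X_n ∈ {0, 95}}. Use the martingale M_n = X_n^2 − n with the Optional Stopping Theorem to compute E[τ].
E[τ] = 1950

M_n = X_n^2 − n is a martingale (since E[X_{n+1}^2 | F_n] = X_n^2 + 1). By OST (τ has finite mean in a bounded region), E[M_τ] = E[M_0] = X_0^2 − 0 = 30^2 = 900. Also E[M_τ] = E[X_τ^2] − E[τ]. The walk exits at 0 or 95, with P(hit 95 first) = 30/95, so E[X_τ^2] = 95^2 · 30/95 + 0 = 2850. Thus E[τ] = E[X_τ^2] − E[M_τ] = 2850 − 900 = 1950 = 30(95 − 30) = 1950.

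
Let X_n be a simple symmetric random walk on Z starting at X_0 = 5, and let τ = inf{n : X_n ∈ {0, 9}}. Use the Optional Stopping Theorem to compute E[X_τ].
E[X_τ] = 5

X_n is a martingale and τ is a bounded-mean stopping time (indeed τ is finite a.s. with bounded expectation since the walk is in a bounded region). By the OST, E[X_τ] = E[X_0] = 5. Equivalently: E[X_τ] = 9 · P(hit 9 first) + 0 · P(hit 0 first) = 9 · (5/9) = 5.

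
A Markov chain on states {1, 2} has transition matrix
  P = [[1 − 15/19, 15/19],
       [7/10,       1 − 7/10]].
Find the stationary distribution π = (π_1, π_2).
π_1 = 133/283, π_2 = 150/283

Solve πP = π with π_1 + π_2 = 1. From πP = π: π_1 · (1 − 15/19) + π_2 · 7/10 = π_1 ⇒ π_2 · 7/10 = π_1 · 15/19 ⇒ π_2/π_1 = (15/19)/(7/10) = 150/133. Together with π_1 + π_2 = 1:
  π_1 = (7/10)/(15/19 + 7/10) = (7/10)/(283/190) = 133/283,
  π_2 = (15/19)/(15/19 + 7/10) = (15/19)/(283/190) = 150/283.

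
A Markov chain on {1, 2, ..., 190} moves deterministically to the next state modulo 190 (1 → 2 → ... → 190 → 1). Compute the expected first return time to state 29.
E[T_29 | X_0 = 29] = 190

The chain cycles deterministically, so starting at state 29 it returns in exactly 190 steps. Equivalently, the stationary distribution is uniform π_j = 1/190 for every state j, so by Kac's formula E[T_29] = 1/π_29 = 190.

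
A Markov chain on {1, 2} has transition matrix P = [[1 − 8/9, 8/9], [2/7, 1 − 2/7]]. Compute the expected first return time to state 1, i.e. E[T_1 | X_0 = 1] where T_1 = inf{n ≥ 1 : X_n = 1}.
E[T_1 | X_0 = 1] = 1/π_1 = 37/9

For an irreducible recurrent Markov chain with stationary distribution π, E[T_i | X_0 = i] = 1/π_i (Kac's formula). Here π_1 = (2/7)/(8/9 + 2/7) = (2/7)/(74/63) = 9/37, so E[T_1 | X_0 = 1] = 1/π_1 = (8/9 + 2/7)/(2/7) = (74/63)/(2/7) = 37/9.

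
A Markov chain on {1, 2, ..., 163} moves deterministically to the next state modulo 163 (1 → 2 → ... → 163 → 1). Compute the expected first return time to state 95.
E[T_95 | X_0 = 95] = 163

The chain cycles deterministically, so starting at state 95 it returns in exactly 163 steps. Equivalently, the stationary distribution is uniform π_j = 1/163 for every state j, so by Kac's formula E[T_95] = 1/π_95 = 163.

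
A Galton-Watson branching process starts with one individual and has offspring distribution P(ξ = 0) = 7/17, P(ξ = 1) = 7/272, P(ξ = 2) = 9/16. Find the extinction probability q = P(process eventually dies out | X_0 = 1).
q = 112/153

The pgf is f(s) = 7/17 + 7/272·s + 9/16·s². The extinction probability q is the smallest fixed point of f in [0, 1]. Setting s = f(s):
  9/16·s² + (7/272 − 1)·s + 7/17 = 0
  9/16·s² − (7/17 + 9/16)·s + 7/17 = 0
which factors as (s − 1)·(9/16·s − 7/17) = 0, giving roots s = 1 and s = (7/17)/(9/16) = 112/153.
Mean offspring μ = 7/272 + 2·9/16 = 313/272 > 1 (supercritical), so q < 1. The extinction probability is the smaller root: q = (7/17)/(9/16) = 112/153.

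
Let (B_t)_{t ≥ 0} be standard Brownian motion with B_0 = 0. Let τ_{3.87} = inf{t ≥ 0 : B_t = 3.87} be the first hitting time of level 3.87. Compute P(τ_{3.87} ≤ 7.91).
P(τ_{3.87} ≤ 7.91) = 2(1 − Φ(3.87/√7.91)) = 2(1 − Φ(1.3760)) ≈ 0.1688

By the reflection principle for standard BM, P(τ_b ≤ t) = 2 · P(B_t ≥ b). Since B_t ~ N(0, t), P(B_t ≥ 3.87) = 1 − Φ(3.87/√t) = 1 − Φ(3.87/√7.91) = 1 − Φ(1.3760) ≈ 0.08441. Doubling: P(τ_{3.87} ≤ 7.91) ≈ 2 · 0.08441 = 0.16882 ≈ 0.1688.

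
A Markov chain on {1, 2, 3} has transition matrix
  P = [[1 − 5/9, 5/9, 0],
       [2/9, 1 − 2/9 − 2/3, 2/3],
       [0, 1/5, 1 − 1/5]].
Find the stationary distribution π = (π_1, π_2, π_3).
π = (6/71, 15/71, 50/71)

This is a birth-death chain on three states, which satisfies detailed balance: π_1 · P_{12} = π_2 · P_{21} and π_2 · P_{23} = π_3 · P_{32}.
From π_1 · 5/9 = π_2 · 2/9: π_2/π_1 = (5/9)/(2/9) = 5/2.
From π_2 · 2/3 = π_3 · 1/5: π_3/π_2 = (2/3)/(1/5) = 10/3.
Take π_1 proportional to 1; then unnormalized π = (1, 5/2, 25/3). Normalize by dividing by the sum 71/6:
  π = (6/71, 15/71, 50/71).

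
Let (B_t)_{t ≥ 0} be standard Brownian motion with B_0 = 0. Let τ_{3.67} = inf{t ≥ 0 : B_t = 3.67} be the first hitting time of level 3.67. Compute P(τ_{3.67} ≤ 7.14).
P(τ_{3.67} ≤ 7.14) = 2(1 − Φ(3.67/√7.14)) = 2(1 − Φ(1.3735)) ≈ 0.1696

By the reflection principle for standard BM, P(τ_b ≤ t) = 2 · P(B_t ≥ b). Since B_t ~ N(0, t), P(B_t ≥ 3.67) = 1 − Φ(3.67/√t) = 1 − Φ(3.67/√7.14) = 1 − Φ(1.3735) ≈ 0.08480. Doubling: P(τ_{3.67} ≤ 7.14) ≈ 2 · 0.08480 = 0.16960 ≈ 0.1696.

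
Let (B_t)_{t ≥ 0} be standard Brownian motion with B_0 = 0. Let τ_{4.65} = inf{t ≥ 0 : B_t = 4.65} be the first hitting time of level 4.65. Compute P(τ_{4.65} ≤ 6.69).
P(τ_{4.65} ≤ 6.69) = 2(1 − Φ(4.65/√6.69)) = 2(1 − Φ(1.7978)) ≈ 0.0722

By the reflection principle for standard BM, P(τ_b ≤ t) = 2 · P(B_t ≥ b). Since B_t ~ N(0, t), P(B_t ≥ 4.65) = 1 − Φ(4.65/√t) = 1 − Φ(4.65/√6.69) = 1 − Φ(1.7978) ≈ 0.03610. Doubling: P(τ_{4.65} ≤ 6.69) ≈ 2 · 0.03610 = 0.07220 ≈ 0.0722.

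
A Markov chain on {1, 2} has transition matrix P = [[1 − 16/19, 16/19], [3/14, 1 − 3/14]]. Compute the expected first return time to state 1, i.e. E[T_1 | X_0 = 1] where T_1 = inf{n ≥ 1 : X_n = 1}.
E[T_1 | X_0 = 1] = 1/π_1 = 281/57

For an irreducible recurrent Markov chain with stationary distribution π, E[T_i | X_0 = i] = 1/π_i (Kac's formula). Here π_1 = (3/14)/(16/19 + 3/14) = (3/14)/(281/266) = 57/281, so E[T_1 | X_0 = 1] = 1/π_1 = (16/19 + 3/14)/(3/14) = (281/266)/(3/14) = 281/57.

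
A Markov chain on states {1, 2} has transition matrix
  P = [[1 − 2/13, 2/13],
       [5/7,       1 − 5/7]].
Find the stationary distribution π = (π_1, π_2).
π_1 = 65/79, π_2 = 14/79

Solve πP = π with π_1 + π_2 = 1. From πP = π: π_1 · (1 − 2/13) + π_2 · 5/7 = π_1 ⇒ π_2 · 5/7 = π_1 · 2/13 ⇒ π_2/π_1 = (2/13)/(5/7) = 14/65. Together with π_1 + π_2 = 1:
  π_1 = (5/7)/(2/13 + 5/7) = (5/7)/(79/91) = 65/79,
  π_2 = (2/13)/(2/13 + 5/7) = (2/13)/(79/91) = 14/79.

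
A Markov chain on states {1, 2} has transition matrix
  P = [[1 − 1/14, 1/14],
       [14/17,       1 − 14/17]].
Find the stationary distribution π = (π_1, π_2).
π_1 = 196/213, π_2 = 17/213

Solve πP = π with π_1 + π_2 = 1. From πP = π: π_1 · (1 − 1/14) + π_2 · 14/17 = π_1 ⇒ π_2 · 14/17 = π_1 · 1/14 ⇒ π_2/π_1 = (1/14)/(14/17) = 17/196. Together with π_1 + π_2 = 1:
  π_1 = (14/17)/(1/14 + 14/17) = (14/17)/(213/238) = 196/213,
  π_2 = (1/14)/(1/14 + 14/17) = (1/14)/(213/238) = 17/213.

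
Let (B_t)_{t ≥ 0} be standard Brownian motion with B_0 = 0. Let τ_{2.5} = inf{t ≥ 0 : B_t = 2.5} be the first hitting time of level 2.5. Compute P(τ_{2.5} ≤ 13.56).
P(τ_{2.5} ≤ 13.56) = 2(1 − Φ(2.5/√13.56)) = 2(1 − Φ(0.6789)) ≈ 0.4972

By the reflection principle for standard BM, P(τ_b ≤ t) = 2 · P(B_t ≥ b). Since B_t ~ N(0, t), P(B_t ≥ 2.5) = 1 − Φ(2.5/√t) = 1 − Φ(2.5/√13.56) = 1 − Φ(0.6789) ≈ 0.24860. Doubling: P(τ_{2.5} ≤ 13.56) ≈ 2 · 0.24860 = 0.49720 ≈ 0.4972.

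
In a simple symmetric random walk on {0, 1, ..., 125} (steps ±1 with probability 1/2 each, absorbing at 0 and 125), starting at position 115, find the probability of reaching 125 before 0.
P(hit 125 before 0) = 115/125 = 23/25

Let u_k = P(hit 125 before 0 | start at k). Then u_0 = 0, u_125 = 1, and u_k = u_{k-1}/2 + u_{k+1}/2 for 1 ≤ k ≤ 124. This harmonic recurrence is solved by u_k = k/125, giving u_115 = 115/125 = 23/25.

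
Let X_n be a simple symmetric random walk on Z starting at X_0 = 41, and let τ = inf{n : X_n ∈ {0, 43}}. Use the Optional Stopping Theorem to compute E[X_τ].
E[X_τ] = 41

X_n is a martingale and τ is a bounded-mean stopping time (indeed τ is finite a.s. with bounded expectation since the walk is in a bounded region). By the OST, E[X_τ] = E[X_0] = 41. Equivalently: E[X_τ] = 43 · P(hit 43 first) + 0 · P(hit 0 first) = 43 · (41/43) = 41.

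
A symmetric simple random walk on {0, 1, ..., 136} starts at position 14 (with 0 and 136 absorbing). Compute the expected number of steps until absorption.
E[τ | X_0 = 14] = 1708

Let v_k = E[τ | X_0 = k]. Boundary: v_0 = v_136 = 0. Recurrence: v_k = 1 + (v_{k-1} + v_{k+1})/2 for 1 ≤ k ≤ 135. The particular solution to v_k − (v_{k-1} + v_{k+1})/2 = 1 is v_k = −k^2. Adding homogeneous solution A + B k and matching boundaries gives v_k = k (136 − k). Substituting k = 14: v_14 = 14 · 122 = 1708.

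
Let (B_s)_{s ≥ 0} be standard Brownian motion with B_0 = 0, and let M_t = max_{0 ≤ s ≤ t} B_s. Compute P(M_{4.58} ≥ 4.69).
P(M_{4.58} ≥ 4.69) = 2·P(B_{4.58} ≥ 4.69) = 2(1 − Φ(4.69/√4.58)) ≈ 0.0284

By the reflection principle for Brownian motion, P(M_t ≥ a) = 2 · P(B_t ≥ a) for a ≥ 0. Since B_t ~ N(0, t), P(B_t ≥ 4.69) = 1 − Φ(4.69/√t) = 1 − Φ(4.69/√4.58) = 1 − Φ(2.1915). So
  P(M_{4.58} ≥ 4.69) = 2(1 − Φ(2.1915)) ≈ 0.0284.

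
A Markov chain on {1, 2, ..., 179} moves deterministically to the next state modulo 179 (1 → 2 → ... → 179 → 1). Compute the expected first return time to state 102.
E[T_102 | X_0 = 102] = 179

The chain cycles deterministically, so starting at state 102 it returns in exactly 179 steps. Equivalently, the stationary distribution is uniform π_j = 1/179 for every state j, so by Kac's formula E[T_102] = 1/π_102 = 179.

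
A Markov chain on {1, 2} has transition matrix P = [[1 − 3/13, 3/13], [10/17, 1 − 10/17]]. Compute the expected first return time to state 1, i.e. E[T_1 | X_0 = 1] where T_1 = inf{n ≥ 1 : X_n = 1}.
E[T_1 | X_0 = 1] = 1/π_1 = 181/130

For an irreducible recurrent Markov chain with stationary distribution π, E[T_i | X_0 = i] = 1/π_i (Kac's formula). Here π_1 = (10/17)/(3/13 + 10/17) = (10/17)/(181/221) = 130/181, so E[T_1 | X_0 = 1] = 1/π_1 = (3/13 + 10/17)/(10/17) = (181/221)/(10/17) = 181/130.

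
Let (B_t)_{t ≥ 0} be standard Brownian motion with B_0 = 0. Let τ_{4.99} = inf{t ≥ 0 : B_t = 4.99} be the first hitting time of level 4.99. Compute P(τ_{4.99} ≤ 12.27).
P(τ_{4.99} ≤ 12.27) = 2(1 − Φ(4.99/√12.27)) = 2(1 − Φ(1.4246)) ≈ 0.1543

By the reflection principle for standard BM, P(τ_b ≤ t) = 2 · P(B_t ≥ b). Since B_t ~ N(0, t), P(B_t ≥ 4.99) = 1 − Φ(4.99/√t) = 1 − Φ(4.99/√12.27) = 1 − Φ(1.4246) ≈ 0.07714. Doubling: P(τ_{4.99} ≤ 12.27) ≈ 2 · 0.07714 = 0.15428 ≈ 0.1543.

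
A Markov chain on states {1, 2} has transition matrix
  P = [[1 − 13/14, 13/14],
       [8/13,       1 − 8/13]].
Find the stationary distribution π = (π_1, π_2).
π_1 = 112/281, π_2 = 169/281

Solve πP = π with π_1 + π_2 = 1. From πP = π: π_1 · (1 − 13/14) + π_2 · 8/13 = π_1 ⇒ π_2 · 8/13 = π_1 · 13/14 ⇒ π_2/π_1 = (13/14)/(8/13) = 169/112. Together with π_1 + π_2 = 1:
  π_1 = (8/13)/(13/14 + 8/13) = (8/13)/(281/182) = 112/281,
  π_2 = (13/14)/(13/14 + 8/13) = (13/14)/(281/182) = 169/281.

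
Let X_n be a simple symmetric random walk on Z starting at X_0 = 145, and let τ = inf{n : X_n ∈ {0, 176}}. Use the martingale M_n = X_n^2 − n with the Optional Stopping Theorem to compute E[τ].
E[τ] = 4495

M_n = X_n^2 − n is a martingale (since E[X_{n+1}^2 | F_n] = X_n^2 + 1). By OST (τ has finite mean in a bounded region), E[M_τ] = E[M_0] = X_0^2 − 0 = 145^2 = 21025. Also E[M_τ] = E[X_τ^2] − E[τ]. The walk exits at 0 or 176, with P(hit 176 first) = 145/176, so E[X_τ^2] = 176^2 · 145/176 + 0 = 25520. Thus E[τ] = E[X_τ^2] − E[M_τ] = 25520 − 21025 = 4495 = 145(176 − 145) = 4495.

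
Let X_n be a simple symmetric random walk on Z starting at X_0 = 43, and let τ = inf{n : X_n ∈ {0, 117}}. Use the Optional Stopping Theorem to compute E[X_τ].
E[X_τ] = 43

X_n is a martingale and τ is a bounded-mean stopping time (indeed τ is finite a.s. with bounded expectation since the walk is in a bounded region). By the OST, E[X_τ] = E[X_0] = 43. Equivalently: E[X_τ] = 117 · P(hit 117 first) + 0 · P(hit 0 first) = 117 · (43/117) = 43.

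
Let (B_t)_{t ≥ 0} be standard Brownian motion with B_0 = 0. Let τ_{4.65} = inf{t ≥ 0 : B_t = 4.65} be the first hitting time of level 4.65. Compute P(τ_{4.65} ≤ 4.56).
P(τ_{4.65} ≤ 4.56) = 2(1 − Φ(4.65/√4.56)) = 2(1 − Φ(2.1776)) ≈ 0.0294

By the reflection principle for standard BM, P(τ_b ≤ t) = 2 · P(B_t ≥ b). Since B_t ~ N(0, t), P(B_t ≥ 4.65) = 1 − Φ(4.65/√t) = 1 − Φ(4.65/√4.56) = 1 − Φ(2.1776) ≈ 0.01472. Doubling: P(τ_{4.65} ≤ 4.56) ≈ 2 · 0.01472 = 0.02944 ≈ 0.0294.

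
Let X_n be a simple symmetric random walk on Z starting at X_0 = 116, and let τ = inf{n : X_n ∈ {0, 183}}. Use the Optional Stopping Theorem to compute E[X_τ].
E[X_τ] = 116

X_n is a martingale and τ is a bounded-mean stopping time (indeed τ is finite a.s. with bounded expectation since the walk is in a bounded region). By the OST, E[X_τ] = E[X_0] = 116. Equivalently: E[X_τ] = 183 · P(hit 183 first) + 0 · P(hit 0 first) = 183 · (116/183) = 116.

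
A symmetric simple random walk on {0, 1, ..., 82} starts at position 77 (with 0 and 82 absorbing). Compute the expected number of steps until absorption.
E[τ | X_0 = 77] = 385

Let v_k = E[τ | X_0 = k]. Boundary: v_0 = v_82 = 0. Recurrence: v_k = 1 + (v_{k-1} + v_{k+1})/2 for 1 ≤ k ≤ 81. The particular solution to v_k − (v_{k-1} + v_{k+1})/2 = 1 is v_k = −k^2. Adding homogeneous solution A + B k and matching boundaries gives v_k = k (82 − k). Substituting k = 77: v_77 = 77 · 5 = 385.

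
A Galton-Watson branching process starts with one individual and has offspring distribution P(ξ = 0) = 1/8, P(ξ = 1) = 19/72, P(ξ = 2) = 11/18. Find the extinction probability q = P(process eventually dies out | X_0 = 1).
q = 9/44

The pgf is f(s) = 1/8 + 19/72·s + 11/18·s². The extinction probability q is the smallest fixed point of f in [0, 1]. Setting s = f(s):
  11/18·s² + (19/72 − 1)·s + 1/8 = 0
  11/18·s² − (1/8 + 11/18)·s + 1/8 = 0
which factors as (s − 1)·(11/18·s − 1/8) = 0, giving roots s = 1 and s = (1/8)/(11/18) = 9/44.
Mean offspring μ = 19/72 + 2·11/18 = 107/72 > 1 (supercritical), so q < 1. The extinction probability is the smaller root: q = (1/8)/(11/18) = 9/44.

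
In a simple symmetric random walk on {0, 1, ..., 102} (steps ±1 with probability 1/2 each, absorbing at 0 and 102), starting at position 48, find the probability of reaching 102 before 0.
P(hit 102 before 0) = 48/102 = 8/17

Let u_k = P(hit 102 before 0 | start at k). Then u_0 = 0, u_102 = 1, and u_k = u_{k-1}/2 + u_{k+1}/2 for 1 ≤ k ≤ 101. This harmonic recurrence is solved by u_k = k/102, giving u_48 = 48/102 = 8/17.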